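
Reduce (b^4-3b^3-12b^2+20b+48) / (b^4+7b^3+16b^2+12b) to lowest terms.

(b^2-7b+12)/(b^2+3b)

Euclidean algorithm in ℚ[b]:
  b^4-3b^3-12b^2+20b+48 = (b^4+7b^3+16b^2+12b) + (-10b^3-28b^2+8b+48)
  b^4+7b^3+16b^2+12b = (-(1/10)b-21/50)(-10b^3-28b^2+8b+48) + ((126/25)b^2+(504/25)b+504/25)
  -10b^3-28b^2+8b+48 = (-(125/63)b+50/21)((126/25)b^2+(504/25)b+504/25) + (0)
Last nonzero remainder: (126/25)b^2+(504/25)b+504/25. Dividing through by 126/25 gives the monic gcd b^2+4b+4.
Cancel b^2+4b+4 from numerator and denominator to get the reduced form.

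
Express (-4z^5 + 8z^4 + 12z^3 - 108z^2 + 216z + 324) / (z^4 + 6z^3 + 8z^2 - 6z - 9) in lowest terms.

(-4z^3 + 24z^2 - 72z + 108)/(z^2 + 2z - 3)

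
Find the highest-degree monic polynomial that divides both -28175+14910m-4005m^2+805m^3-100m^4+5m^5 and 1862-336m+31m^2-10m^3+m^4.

Repeated division with remainder:
  5m^5-100m^4+805m^3-4005m^2+14910m-28175 = (5m-50)(m^4-10m^3+31m^2-336m+1862) + (150m^3-775m^2-11200m+64925)
  m^4-10m^3+31m^2-336m+1862 = ((1/150)m-29/900)(150m^3-775m^2-11200m+64925) + ((2905/36)m^2-(20335/18)m+142345/36)
  150m^3-775m^2-11200m+64925 = ((1080/581)m+9540/581)((2905/36)m^2-(20335/18)m+142345/36) + (0)
Last nonzero remainder: (2905/36)m^2-(20335/18)m+142345/36. Dividing through by 2905/36 gives the monic gcd m^2-14m+49.

49-14m+m^2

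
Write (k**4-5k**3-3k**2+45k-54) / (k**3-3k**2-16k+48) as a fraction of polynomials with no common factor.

Euclidean algorithm in ℚ[k]:
  k**4-5k**3-3k**2+45k-54 = (k-2)(k**3-3k**2-16k+48) + (7k**2-35k+42)
  k**3-3k**2-16k+48 = ((1/7)k+2/7)(7k**2-35k+42) + (-12k+36)
  7k**2-35k+42 = (-(7/12)k+7/6)(-12k+36) + (0)
Last nonzero remainder: -12k+36. Dividing through by -12 gives the monic gcd k-3.
Cancel k-3 from numerator and denominator to get the reduced form.

(k**3-2k**2-9k+18)/(k**2-16)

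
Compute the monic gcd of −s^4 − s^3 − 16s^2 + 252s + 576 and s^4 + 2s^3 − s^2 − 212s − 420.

Euclidean algorithm in ℚ[s]:
  −s^4 − s^3 − 16s^2 + 252s + 576 = (−1)(s^4 + 2s^3 − s^2 − 212s − 420) + (s^3 − 17s^2 + 40s + 156)
  s^4 + 2s^3 − s^2 − 212s − 420 = (s + 19)(s^3 − 17s^2 + 40s + 156) + (282s^2 − 1128s − 3384)
  s^3 − 17s^2 + 40s + 156 = ((1/282)s − 13/282)(282s^2 − 1128s − 3384) + (0)
Last nonzero remainder: 282s^2 − 1128s − 3384. Dividing through by 282 gives the monic gcd s^2 − 4s − 12.

s^2 − 4s − 12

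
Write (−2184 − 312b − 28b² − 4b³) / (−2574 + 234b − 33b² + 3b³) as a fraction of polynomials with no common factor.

Euclidean algorithm in ℚ[b]:
  −4b³ − 28b² − 312b − 2184 = (−4/3)(3b³ − 33b² + 234b − 2574) + (−72b² − 5616)
  3b³ − 33b² + 234b − 2574 = (−(1/24)b + 11/24)(−72b² − 5616) + (0)
Last nonzero remainder: −72b² − 5616. Dividing through by −72 gives the monic gcd b² + 78.
Cancel b² + 78 from numerator and denominator to get the reduced form.

(−28 − 4b)/(−33 + 3b)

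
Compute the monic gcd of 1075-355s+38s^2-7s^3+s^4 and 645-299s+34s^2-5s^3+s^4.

-215+28s-2s^2+s^3

Repeated division with remainder:
  s^4-7s^3+38s^2-355s+1075 = (s^4-5s^3+34s^2-299s+645) + (-2s^3+4s^2-56s+430)
  s^4-5s^3+34s^2-299s+645 = (-(1/2)s+3/2)(-2s^3+4s^2-56s+430) + (0)
Last nonzero remainder: -2s^3+4s^2-56s+430. Dividing through by -2 gives the monic gcd s^3-2s^2+28s-215.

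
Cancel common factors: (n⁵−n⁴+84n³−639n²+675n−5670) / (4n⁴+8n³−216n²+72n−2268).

(n³−n²+75n−630)/(4n²+8n−252)

Apply the Euclidean algorithm:
  n⁵−n⁴+84n³−639n²+675n−5670 = ((1/4)n−3/4)(4n⁴+8n³−216n²+72n−2268) + (144n³−819n²+1296n−7371)
  4n⁴+8n³−216n²+72n−2268 = ((1/36)n+41/192)(144n³−819n²+1296n−7371) + (−(4935/64)n²−44415/64)
  144n³−819n²+1296n−7371 = (−(3072/1645)n+2496/235)(−(4935/64)n²−44415/64) + (0)
Last nonzero remainder: −(4935/64)n²−44415/64. Dividing through by −4935/64 gives the monic gcd n²+9.
Cancel n²+9 from numerator and denominator to get the reduced form.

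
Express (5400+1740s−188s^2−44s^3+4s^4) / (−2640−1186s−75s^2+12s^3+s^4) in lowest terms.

Apply the Euclidean algorithm:
  4s^4−44s^3−188s^2+1740s+5400 = (4)(s^4+12s^3−75s^2−1186s−2640) + (−92s^3+112s^2+6484s+15960)
  s^4+12s^3−75s^2−1186s−2640 = (−(1/92)s−76/529)(−92s^3+112s^2+6484s+15960) + ((6120/529)s^2−(42840/529)s−183600/529)
  −92s^3+112s^2+6484s+15960 = (−(12167/1530)s−70357/1530)((6120/529)s^2−(42840/529)s−183600/529) + (0)
Last nonzero remainder: (6120/529)s^2−(42840/529)s−183600/529. Dividing through by 6120/529 gives the monic gcd s^2−7s−30.
Cancel s^2−7s−30 from numerator and denominator to get the reduced form.

(−180−16s+4s^2)/(88+19s+s^2)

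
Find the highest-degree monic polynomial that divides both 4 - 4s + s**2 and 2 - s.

-2 + s

Repeated division with remainder:
  s**2 - 4s + 4 = (-s + 2)(-s + 2) + (0)
Last nonzero remainder: -s + 2. Dividing through by -1 gives the monic gcd s - 2.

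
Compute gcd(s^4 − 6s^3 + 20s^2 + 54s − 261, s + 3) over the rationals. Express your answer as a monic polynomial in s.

Apply the Euclidean algorithm:
  s^4 − 6s^3 + 20s^2 + 54s − 261 = (s^3 − 9s^2 + 47s − 87)(s + 3) + (0)
The last nonzero remainder s + 3 is already monic.

s + 3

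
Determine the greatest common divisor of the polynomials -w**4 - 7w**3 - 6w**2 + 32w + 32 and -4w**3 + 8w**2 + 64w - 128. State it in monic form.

By polynomial division,
  -w**4 - 7w**3 - 6w**2 + 32w + 32 = ((1/4)w + 9/4)(-4w**3 + 8w**2 + 64w - 128) + (-40w**2 - 80w + 320)
  -4w**3 + 8w**2 + 64w - 128 = ((1/10)w - 2/5)(-40w**2 - 80w + 320) + (0)
Last nonzero remainder: -40w**2 - 80w + 320. Dividing through by -40 gives the monic gcd w**2 + 2w - 8.

w**2 + 2w - 8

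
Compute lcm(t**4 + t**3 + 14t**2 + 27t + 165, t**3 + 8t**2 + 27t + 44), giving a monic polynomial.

Repeated division with remainder:
  t**4 + t**3 + 14t**2 + 27t + 165 = (t - 7)(t**3 + 8t**2 + 27t + 44) + (43t**2 + 172t + 473)
  t**3 + 8t**2 + 27t + 44 = ((1/43)t + 4/43)(43t**2 + 172t + 473) + (0)
Last nonzero remainder: 43t**2 + 172t + 473. Dividing through by 43 gives the monic gcd t**2 + 4t + 11.
Then lcm(f, g) = f·g / gcd(f, g); expanding and making the result monic gives the answer.

t**5 + 5t**4 + 18t**3 + 83t**2 + 273t + 660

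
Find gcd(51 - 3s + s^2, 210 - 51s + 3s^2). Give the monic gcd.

1

Euclidean algorithm in ℚ[s]:
  s^2 - 3s + 51 = (1/3)(3s^2 - 51s + 210) + (14s - 19)
  3s^2 - 51s + 210 = ((3/14)s - 657/196)(14s - 19) + (28677/196)
  14s - 19 = ((2744/28677)s - 3724/28677)(28677/196) + (0)
The last nonzero remainder is the constant 28677/196, so the polynomials are coprime and gcd = 1.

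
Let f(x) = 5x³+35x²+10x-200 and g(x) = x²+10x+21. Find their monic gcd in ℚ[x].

Repeated division with remainder:
  5x³+35x²+10x-200 = (5x-15)(x²+10x+21) + (55x+115)
  x²+10x+21 = ((1/55)x+87/605)(55x+115) + (540/121)
  55x+115 = ((1331/108)x+2783/108)(540/121) + (0)
The last nonzero remainder is the constant 540/121, so the polynomials are coprime and gcd = 1.

1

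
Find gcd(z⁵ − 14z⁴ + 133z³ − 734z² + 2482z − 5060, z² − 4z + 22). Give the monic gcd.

z² − 4z + 22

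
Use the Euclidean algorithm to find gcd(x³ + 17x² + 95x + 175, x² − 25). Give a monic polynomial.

Euclidean algorithm in ℚ[x]:
  x³ + 17x² + 95x + 175 = (x + 17)(x² − 25) + (120x + 600)
  x² − 25 = ((1/120)x − 1/24)(120x + 600) + (0)
Last nonzero remainder: 120x + 600. Dividing through by 120 gives the monic gcd x + 5.

x + 5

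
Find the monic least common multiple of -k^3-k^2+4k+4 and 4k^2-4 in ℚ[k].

k^4-5k^2+4

Apply the Euclidean algorithm:
  -k^3-k^2+4k+4 = (-(1/4)k-1/4)(4k^2-4) + (3k+3)
  4k^2-4 = ((4/3)k-4/3)(3k+3) + (0)
Last nonzero remainder: 3k+3. Dividing through by 3 gives the monic gcd k+1.
Then lcm(f, g) = f·g / gcd(f, g); expanding and making the result monic gives the answer.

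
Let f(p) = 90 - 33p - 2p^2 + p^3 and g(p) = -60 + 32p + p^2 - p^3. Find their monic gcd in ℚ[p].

-30 + p + p^2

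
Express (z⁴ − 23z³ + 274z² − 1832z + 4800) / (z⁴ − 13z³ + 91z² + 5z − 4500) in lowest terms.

Apply the Euclidean algorithm:
  z⁴ − 23z³ + 274z² − 1832z + 4800 = (z⁴ − 13z³ + 91z² + 5z − 4500) + (−10z³ + 183z² − 1837z + 9300)
  z⁴ − 13z³ + 91z² + 5z − 4500 = (−(1/10)z − 53/100)(−10z³ + 183z² − 1837z + 9300) + ((429/100)z² − (3861/100)z + 429)
  −10z³ + 183z² − 1837z + 9300 = (−(1000/429)z + 3100/143)((429/100)z² − (3861/100)z + 429) + (0)
Last nonzero remainder: (429/100)z² − (3861/100)z + 429. Dividing through by 429/100 gives the monic gcd z² − 9z + 100.
Cancel z² − 9z + 100 from numerator and denominator to get the reduced form.

(z² − 14z + 48)/(z² − 4z − 45)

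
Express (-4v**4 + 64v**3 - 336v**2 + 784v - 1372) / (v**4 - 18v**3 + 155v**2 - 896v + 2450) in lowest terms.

(-4v**2 + 8v - 28)/(v**2 - 4v + 50)

Euclidean algorithm in ℚ[v]:
  -4v**4 + 64v**3 - 336v**2 + 784v - 1372 = (-4)(v**4 - 18v**3 + 155v**2 - 896v + 2450) + (-8v**3 + 284v**2 - 2800v + 8428)
  v**4 - 18v**3 + 155v**2 - 896v + 2450 = (-(1/8)v - 35/16)(-8v**3 + 284v**2 - 2800v + 8428) + ((1705/4)v**2 - (11935/2)v + 83545/4)
  -8v**3 + 284v**2 - 2800v + 8428 = (-(32/1705)v + 688/1705)((1705/4)v**2 - (11935/2)v + 83545/4) + (0)
Last nonzero remainder: (1705/4)v**2 - (11935/2)v + 83545/4. Dividing through by 1705/4 gives the monic gcd v**2 - 14v + 49.
Cancel v**2 - 14v + 49 from numerator and denominator to get the reduced form.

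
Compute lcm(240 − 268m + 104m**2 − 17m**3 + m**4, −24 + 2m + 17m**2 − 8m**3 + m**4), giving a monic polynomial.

−720 + 324m + 464m**2 − 425m**3 + 135m**4 − 19m**5 + m**6

Repeated division with remainder:
  m**4 − 17m**3 + 104m**2 − 268m + 240 = (m**4 − 8m**3 + 17m**2 + 2m − 24) + (−9m**3 + 87m**2 − 270m + 264)
  m**4 − 8m**3 + 17m**2 + 2m − 24 = (−(1/9)m − 5/27)(−9m**3 + 87m**2 − 270m + 264) + ((28/9)m**2 − (56/3)m + 224/9)
  −9m**3 + 87m**2 − 270m + 264 = (−(81/28)m + 297/28)((28/9)m**2 − (56/3)m + 224/9) + (0)
Last nonzero remainder: (28/9)m**2 − (56/3)m + 224/9. Dividing through by 28/9 gives the monic gcd m**2 − 6m + 8.
Then lcm(f, g) = f·g / gcd(f, g); expanding and making the result monic gives the answer.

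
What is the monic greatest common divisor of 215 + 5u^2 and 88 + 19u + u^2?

1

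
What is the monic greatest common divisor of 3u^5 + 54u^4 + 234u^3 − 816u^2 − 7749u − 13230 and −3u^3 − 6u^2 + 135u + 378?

Euclidean algorithm in ℚ[u]:
  3u^5 + 54u^4 + 234u^3 − 816u^2 − 7749u − 13230 = (−u^2 − 16u − 91)(−3u^3 − 6u^2 + 135u + 378) + (1176u^2 + 10584u + 21168)
  −3u^3 − 6u^2 + 135u + 378 = (−(1/392)u + 1/56)(1176u^2 + 10584u + 21168) + (0)
Last nonzero remainder: 1176u^2 + 10584u + 21168. Dividing through by 1176 gives the monic gcd u^2 + 9u + 18.

u^2 + 9u + 18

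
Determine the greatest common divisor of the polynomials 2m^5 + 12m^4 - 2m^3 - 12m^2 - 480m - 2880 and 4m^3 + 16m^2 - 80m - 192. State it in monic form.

m^2 + 2m - 24

Euclidean algorithm in ℚ[m]:
  2m^5 + 12m^4 - 2m^3 - 12m^2 - 480m - 2880 = ((1/2)m^2 + m + 11/2)(4m^3 + 16m^2 - 80m - 192) + (76m^2 + 152m - 1824)
  4m^3 + 16m^2 - 80m - 192 = ((1/19)m + 2/19)(76m^2 + 152m - 1824) + (0)
Last nonzero remainder: 76m^2 + 152m - 1824. Dividing through by 76 gives the monic gcd m^2 + 2m - 24.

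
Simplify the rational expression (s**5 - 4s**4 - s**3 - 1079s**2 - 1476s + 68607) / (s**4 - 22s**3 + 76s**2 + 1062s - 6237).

(s**2 + 7s + 121)/(s - 11)

Euclidean algorithm in ℚ[s]:
  s**5 - 4s**4 - s**3 - 1079s**2 - 1476s + 68607 = (s + 18)(s**4 - 22s**3 + 76s**2 + 1062s - 6237) + (319s**3 - 3509s**2 - 14355s + 180873)
  s**4 - 22s**3 + 76s**2 + 1062s - 6237 = ((1/319)s - 1/29)(319s**3 - 3509s**2 - 14355s + 180873) + (0)
Last nonzero remainder: 319s**3 - 3509s**2 - 14355s + 180873. Dividing through by 319 gives the monic gcd s**3 - 11s**2 - 45s + 567.
Cancel s**3 - 11s**2 - 45s + 567 from numerator and denominator to get the reduced form.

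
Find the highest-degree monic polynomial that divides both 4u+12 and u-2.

1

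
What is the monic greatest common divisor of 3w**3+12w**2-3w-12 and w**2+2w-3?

w-1

Apply the Euclidean algorithm:
  3w**3+12w**2-3w-12 = (3w+6)(w**2+2w-3) + (-6w+6)
  w**2+2w-3 = (-(1/6)w-1/2)(-6w+6) + (0)
Last nonzero remainder: -6w+6. Dividing through by -6 gives the monic gcd w-1.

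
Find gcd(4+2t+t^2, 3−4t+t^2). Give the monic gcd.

Repeated division with remainder:
  t^2+2t+4 = (t^2−4t+3) + (6t+1)
  t^2−4t+3 = ((1/6)t−25/36)(6t+1) + (133/36)
  6t+1 = ((216/133)t+36/133)(133/36) + (0)
The last nonzero remainder is the constant 133/36, so the polynomials are coprime and gcd = 1.

1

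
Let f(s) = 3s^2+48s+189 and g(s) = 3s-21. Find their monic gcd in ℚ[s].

Euclidean algorithm in ℚ[s]:
  3s^2+48s+189 = (s+23)(3s-21) + (672)
  3s-21 = ((1/224)s-1/32)(672) + (0)
The last nonzero remainder is the constant 672, so the polynomials are coprime and gcd = 1.

1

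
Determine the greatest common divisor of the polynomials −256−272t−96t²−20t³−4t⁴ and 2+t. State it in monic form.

2+t

Euclidean algorithm in ℚ[t]:
  −4t⁴−20t³−96t²−272t−256 = (−4t³−12t²−72t−128)(t+2) + (0)
The last nonzero remainder t+2 is already monic.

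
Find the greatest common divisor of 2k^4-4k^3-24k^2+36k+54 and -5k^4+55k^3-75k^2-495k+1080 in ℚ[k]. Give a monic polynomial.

Repeated division with remainder:
  2k^4-4k^3-24k^2+36k+54 = (-2/5)(-5k^4+55k^3-75k^2-495k+1080) + (18k^3-54k^2-162k+486)
  -5k^4+55k^3-75k^2-495k+1080 = (-(5/18)k+20/9)(18k^3-54k^2-162k+486) + (0)
Last nonzero remainder: 18k^3-54k^2-162k+486. Dividing through by 18 gives the monic gcd k^3-3k^2-9k+27.

k^3-3k^2-9k+27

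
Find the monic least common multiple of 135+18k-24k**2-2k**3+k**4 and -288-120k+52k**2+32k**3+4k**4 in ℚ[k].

-1080+126k+363k**2-14k**3-36k**4+k**6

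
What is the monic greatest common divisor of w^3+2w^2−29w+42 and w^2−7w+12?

Apply the Euclidean algorithm:
  w^3+2w^2−29w+42 = (w+9)(w^2−7w+12) + (22w−66)
  w^2−7w+12 = ((1/22)w−2/11)(22w−66) + (0)
Last nonzero remainder: 22w−66. Dividing through by 22 gives the monic gcd w−3.

w−3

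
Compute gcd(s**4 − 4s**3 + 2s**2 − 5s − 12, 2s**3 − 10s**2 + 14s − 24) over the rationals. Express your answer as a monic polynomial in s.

Apply the Euclidean algorithm:
  s**4 − 4s**3 + 2s**2 − 5s − 12 = ((1/2)s + 1/2)(2s**3 − 10s**2 + 14s − 24) + (0)
Last nonzero remainder: 2s**3 − 10s**2 + 14s − 24. Dividing through by 2 gives the monic gcd s**3 − 5s**2 + 7s − 12.

s**3 − 5s**2 + 7s − 12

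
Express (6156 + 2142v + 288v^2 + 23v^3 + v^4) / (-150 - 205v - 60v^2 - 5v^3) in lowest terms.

(-1026 - 186v - 17v^2 - v^3)/(25 + 30v + 5v^2)

Euclidean algorithm in ℚ[v]:
  v^4 + 23v^3 + 288v^2 + 2142v + 6156 = (-(1/5)v - 11/5)(-5v^3 - 60v^2 - 205v - 150) + (115v^2 + 1661v + 5826)
  -5v^3 - 60v^2 - 205v - 150 = (-(1/23)v + 281/2645)(115v^2 + 1661v + 5826) + (-(338976/2645)v - 2033856/2645)
  115v^2 + 1661v + 5826 = (-(304175/338976)v - 2568295/338976)(-(338976/2645)v - 2033856/2645) + (0)
Last nonzero remainder: -(338976/2645)v - 2033856/2645. Dividing through by -338976/2645 gives the monic gcd v + 6.
Cancel v + 6 from numerator and denominator to get the reduced form.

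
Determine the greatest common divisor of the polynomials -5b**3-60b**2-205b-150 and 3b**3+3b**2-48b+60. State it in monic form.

b+5

By polynomial division,
  -5b**3-60b**2-205b-150 = (-5/3)(3b**3+3b**2-48b+60) + (-55b**2-285b-50)
  3b**3+3b**2-48b+60 = (-(3/55)b+138/605)(-55b**2-285b-50) + ((1728/121)b+8640/121)
  -55b**2-285b-50 = (-(6655/1728)b-605/864)((1728/121)b+8640/121) + (0)
Last nonzero remainder: (1728/121)b+8640/121. Dividing through by 1728/121 gives the monic gcd b+5.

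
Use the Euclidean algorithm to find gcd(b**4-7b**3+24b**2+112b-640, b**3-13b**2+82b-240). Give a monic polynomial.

Repeated division with remainder:
  b**4-7b**3+24b**2+112b-640 = (b+6)(b**3-13b**2+82b-240) + (20b**2-140b+800)
  b**3-13b**2+82b-240 = ((1/20)b-3/10)(20b**2-140b+800) + (0)
Last nonzero remainder: 20b**2-140b+800. Dividing through by 20 gives the monic gcd b**2-7b+40.

b**2-7b+40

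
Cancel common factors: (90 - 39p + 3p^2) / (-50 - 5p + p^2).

(-9 + 3p)/(5 + p)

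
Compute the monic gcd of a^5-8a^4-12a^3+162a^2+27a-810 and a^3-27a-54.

a^3-27a-54

Repeated division with remainder:
  a^5-8a^4-12a^3+162a^2+27a-810 = (a^2-8a+15)(a^3-27a-54) + (0)
The last nonzero remainder a^3-27a-54 is already monic.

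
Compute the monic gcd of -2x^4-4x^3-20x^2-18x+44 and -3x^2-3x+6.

By polynomial division,
  -2x^4-4x^3-20x^2-18x+44 = ((2/3)x^2+(2/3)x+22/3)(-3x^2-3x+6) + (0)
Last nonzero remainder: -3x^2-3x+6. Dividing through by -3 gives the monic gcd x^2+x-2.

x^2+x-2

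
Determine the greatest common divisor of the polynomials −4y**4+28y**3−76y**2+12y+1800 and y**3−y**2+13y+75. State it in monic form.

Repeated division with remainder:
  −4y**4+28y**3−76y**2+12y+1800 = (−4y+24)(y**3−y**2+13y+75) + (0)
The last nonzero remainder y**3−y**2+13y+75 is already monic.

y**3−y**2+13y+75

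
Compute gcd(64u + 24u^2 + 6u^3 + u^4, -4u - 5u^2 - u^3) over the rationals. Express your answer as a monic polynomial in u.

Apply the Euclidean algorithm:
  u^4 + 6u^3 + 24u^2 + 64u = (-u - 1)(-u^3 - 5u^2 - 4u) + (15u^2 + 60u)
  -u^3 - 5u^2 - 4u = (-(1/15)u - 1/15)(15u^2 + 60u) + (0)
Last nonzero remainder: 15u^2 + 60u. Dividing through by 15 gives the monic gcd u^2 + 4u.

4u + u^2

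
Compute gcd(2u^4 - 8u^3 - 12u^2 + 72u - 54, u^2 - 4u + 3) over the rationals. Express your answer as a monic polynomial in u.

u^2 - 4u + 3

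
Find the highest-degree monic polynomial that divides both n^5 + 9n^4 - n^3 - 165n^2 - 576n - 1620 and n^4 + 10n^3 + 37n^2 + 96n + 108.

n^3 + 8n^2 + 21n + 54

Repeated division with remainder:
  n^5 + 9n^4 - n^3 - 165n^2 - 576n - 1620 = (n - 1)(n^4 + 10n^3 + 37n^2 + 96n + 108) + (-28n^3 - 224n^2 - 588n - 1512)
  n^4 + 10n^3 + 37n^2 + 96n + 108 = (-(1/28)n - 1/14)(-28n^3 - 224n^2 - 588n - 1512) + (0)
Last nonzero remainder: -28n^3 - 224n^2 - 588n - 1512. Dividing through by -28 gives the monic gcd n^3 + 8n^2 + 21n + 54.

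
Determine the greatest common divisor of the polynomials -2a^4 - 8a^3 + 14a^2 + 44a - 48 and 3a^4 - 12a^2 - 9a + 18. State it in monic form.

a^2 - 3a + 2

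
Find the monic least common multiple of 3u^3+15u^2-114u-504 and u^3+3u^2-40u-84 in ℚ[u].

u^4+7u^3-28u^2-244u-336

Euclidean algorithm in ℚ[u]:
  3u^3+15u^2-114u-504 = (3)(u^3+3u^2-40u-84) + (6u^2+6u-252)
  u^3+3u^2-40u-84 = ((1/6)u+1/3)(6u^2+6u-252) + (0)
Last nonzero remainder: 6u^2+6u-252. Dividing through by 6 gives the monic gcd u^2+u-42.
Then lcm(f, g) = f·g / gcd(f, g); expanding and making the result monic gives the answer.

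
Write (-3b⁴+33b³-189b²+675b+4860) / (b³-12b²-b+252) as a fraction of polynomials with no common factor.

Euclidean algorithm in ℚ[b]:
  -3b⁴+33b³-189b²+675b+4860 = (-3b-3)(b³-12b²-b+252) + (-228b²+1428b+5616)
  b³-12b²-b+252 = (-(1/228)b+109/4332)(-228b²+1428b+5616) + (-(4440/361)b+39960/361)
  -228b²+1428b+5616 = ((6859/370)b+9386/185)(-(4440/361)b+39960/361) + (0)
Last nonzero remainder: -(4440/361)b+39960/361. Dividing through by -4440/361 gives the monic gcd b-9.
Cancel b-9 from numerator and denominator to get the reduced form.

(-3b³+6b²-135b-540)/(b²-3b-28)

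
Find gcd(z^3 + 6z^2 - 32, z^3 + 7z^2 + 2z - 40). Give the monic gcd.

z^2 + 2z - 8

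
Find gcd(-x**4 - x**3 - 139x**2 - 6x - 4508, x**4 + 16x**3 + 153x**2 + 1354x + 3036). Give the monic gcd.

Apply the Euclidean algorithm:
  -x**4 - x**3 - 139x**2 - 6x - 4508 = (-1)(x**4 + 16x**3 + 153x**2 + 1354x + 3036) + (15x**3 + 14x**2 + 1348x - 1472)
  x**4 + 16x**3 + 153x**2 + 1354x + 3036 = ((1/15)x + 226/225)(15x**3 + 14x**2 + 1348x - 1472) + ((11041/225)x**2 + (22082/225)x + 1015772/225)
  15x**3 + 14x**2 + 1348x - 1472 = ((3375/11041)x - 3600/11041)((11041/225)x**2 + (22082/225)x + 1015772/225) + (0)
Last nonzero remainder: (11041/225)x**2 + (22082/225)x + 1015772/225. Dividing through by 11041/225 gives the monic gcd x**2 + 2x + 92.

x**2 + 2x + 92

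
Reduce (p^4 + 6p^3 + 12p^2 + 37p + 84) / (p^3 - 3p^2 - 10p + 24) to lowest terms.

(p^3 + 3p^2 + 3p + 28)/(p^2 - 6p + 8)

Euclidean algorithm in ℚ[p]:
  p^4 + 6p^3 + 12p^2 + 37p + 84 = (p + 9)(p^3 - 3p^2 - 10p + 24) + (49p^2 + 103p - 132)
  p^3 - 3p^2 - 10p + 24 = ((1/49)p - 250/2401)(49p^2 + 103p - 132) + ((8208/2401)p + 24624/2401)
  49p^2 + 103p - 132 = ((117649/8208)p - 26411/2052)((8208/2401)p + 24624/2401) + (0)
Last nonzero remainder: (8208/2401)p + 24624/2401. Dividing through by 8208/2401 gives the monic gcd p + 3.
Cancel p + 3 from numerator and denominator to get the reduced form.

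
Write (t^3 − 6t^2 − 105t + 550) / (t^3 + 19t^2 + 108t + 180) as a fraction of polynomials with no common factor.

Apply the Euclidean algorithm:
  t^3 − 6t^2 − 105t + 550 = (t^3 + 19t^2 + 108t + 180) + (−25t^2 − 213t + 370)
  t^3 + 19t^2 + 108t + 180 = (−(1/25)t − 262/625)(−25t^2 − 213t + 370) + ((20944/625)t + 41888/125)
  −25t^2 − 213t + 370 = (−(15625/20944)t + 23125/20944)((20944/625)t + 41888/125) + (0)
Last nonzero remainder: (20944/625)t + 41888/125. Dividing through by 20944/625 gives the monic gcd t + 10.
Cancel t + 10 from numerator and denominator to get the reduced form.

(t^2 − 16t + 55)/(t^2 + 9t + 18)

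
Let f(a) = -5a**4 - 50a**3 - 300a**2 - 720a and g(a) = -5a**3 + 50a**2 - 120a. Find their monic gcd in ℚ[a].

By polynomial division,
  -5a**4 - 50a**3 - 300a**2 - 720a = (a + 20)(-5a**3 + 50a**2 - 120a) + (-1180a**2 + 1680a)
  -5a**3 + 50a**2 - 120a = ((1/236)a - 253/6962)(-1180a**2 + 1680a) + (-(205200/3481)a)
  -1180a**2 + 1680a = ((205379/10260)a - 24367/855)(-(205200/3481)a) + (0)
Last nonzero remainder: -(205200/3481)a. Dividing through by -205200/3481 gives the monic gcd a.

a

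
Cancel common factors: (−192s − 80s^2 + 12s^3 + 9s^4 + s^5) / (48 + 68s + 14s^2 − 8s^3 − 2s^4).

By polynomial division,
  s^5 + 9s^4 + 12s^3 − 80s^2 − 192s = (−(1/2)s − 5/2)(−2s^4 − 8s^3 + 14s^2 + 68s + 48) + (−s^3 − 11s^2 + 2s + 120)
  −2s^4 − 8s^3 + 14s^2 + 68s + 48 = (2s − 14)(−s^3 − 11s^2 + 2s + 120) + (−144s^2 − 144s + 1728)
  −s^3 − 11s^2 + 2s + 120 = ((1/144)s + 5/72)(−144s^2 − 144s + 1728) + (0)
Last nonzero remainder: −144s^2 − 144s + 1728. Dividing through by −144 gives the monic gcd s^2 + s − 12.
Cancel s^2 + s − 12 from numerator and denominator to get the reduced form.

(−16s − 8s^2 − s^3)/(4 + 6s + 2s^2)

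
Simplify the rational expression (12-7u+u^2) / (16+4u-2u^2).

Euclidean algorithm in ℚ[u]:
  u^2-7u+12 = (-1/2)(-2u^2+4u+16) + (-5u+20)
  -2u^2+4u+16 = ((2/5)u+4/5)(-5u+20) + (0)
Last nonzero remainder: -5u+20. Dividing through by -5 gives the monic gcd u-4.
Cancel u-4 from numerator and denominator to get the reduced form.

(3-u)/(4+2u)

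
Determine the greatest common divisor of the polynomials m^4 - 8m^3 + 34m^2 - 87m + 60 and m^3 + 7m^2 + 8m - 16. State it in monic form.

m - 1

Repeated division with remainder:
  m^4 - 8m^3 + 34m^2 - 87m + 60 = (m - 15)(m^3 + 7m^2 + 8m - 16) + (131m^2 + 49m - 180)
  m^3 + 7m^2 + 8m - 16 = ((1/131)m + 868/17161)(131m^2 + 49m - 180) + ((118336/17161)m - 118336/17161)
  131m^2 + 49m - 180 = ((2248091/118336)m + 772245/29584)((118336/17161)m - 118336/17161) + (0)
Last nonzero remainder: (118336/17161)m - 118336/17161. Dividing through by 118336/17161 gives the monic gcd m - 1.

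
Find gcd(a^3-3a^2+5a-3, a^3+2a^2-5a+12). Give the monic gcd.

Euclidean algorithm in ℚ[a]:
  a^3-3a^2+5a-3 = (a^3+2a^2-5a+12) + (-5a^2+10a-15)
  a^3+2a^2-5a+12 = (-(1/5)a-4/5)(-5a^2+10a-15) + (0)
Last nonzero remainder: -5a^2+10a-15. Dividing through by -5 gives the monic gcd a^2-2a+3.

a^2-2a+3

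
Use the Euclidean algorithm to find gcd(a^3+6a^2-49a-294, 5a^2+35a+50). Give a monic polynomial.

1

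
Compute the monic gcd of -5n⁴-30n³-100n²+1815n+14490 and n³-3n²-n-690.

n²+7n+69

Repeated division with remainder:
  -5n⁴-30n³-100n²+1815n+14490 = (-5n-45)(n³-3n²-n-690) + (-240n²-1680n-16560)
  n³-3n²-n-690 = (-(1/240)n+1/24)(-240n²-1680n-16560) + (0)
Last nonzero remainder: -240n²-1680n-16560. Dividing through by -240 gives the monic gcd n²+7n+69.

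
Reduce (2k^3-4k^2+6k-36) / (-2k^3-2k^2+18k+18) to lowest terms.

(-k^2-k-6)/(k^2+4k+3)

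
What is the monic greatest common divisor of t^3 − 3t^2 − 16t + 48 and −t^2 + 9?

Euclidean algorithm in ℚ[t]:
  t^3 − 3t^2 − 16t + 48 = (−t + 3)(−t^2 + 9) + (−7t + 21)
  −t^2 + 9 = ((1/7)t + 3/7)(−7t + 21) + (0)
Last nonzero remainder: −7t + 21. Dividing through by −7 gives the monic gcd t − 3.

t − 3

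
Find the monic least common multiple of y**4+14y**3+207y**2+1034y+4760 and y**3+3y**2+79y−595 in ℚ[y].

Apply the Euclidean algorithm:
  y**4+14y**3+207y**2+1034y+4760 = (y+11)(y**3+3y**2+79y−595) + (95y**2+760y+11305)
  y**3+3y**2+79y−595 = ((1/95)y−1/19)(95y**2+760y+11305) + (0)
Last nonzero remainder: 95y**2+760y+11305. Dividing through by 95 gives the monic gcd y**2+8y+119.
Then lcm(f, g) = f·g / gcd(f, g); expanding and making the result monic gives the answer.

y**5+9y**4+137y**3−y**2−410y−23800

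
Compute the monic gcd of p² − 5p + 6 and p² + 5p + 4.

Euclidean algorithm in ℚ[p]:
  p² − 5p + 6 = (p² + 5p + 4) + (−10p + 2)
  p² + 5p + 4 = (−(1/10)p − 13/25)(−10p + 2) + (126/25)
  −10p + 2 = (−(125/63)p + 25/63)(126/25) + (0)
The last nonzero remainder is the constant 126/25, so the polynomials are coprime and gcd = 1.

1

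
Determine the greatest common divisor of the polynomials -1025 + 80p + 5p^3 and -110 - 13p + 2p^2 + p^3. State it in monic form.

Apply the Euclidean algorithm:
  5p^3 + 80p - 1025 = (5)(p^3 + 2p^2 - 13p - 110) + (-10p^2 + 145p - 475)
  p^3 + 2p^2 - 13p - 110 = (-(1/10)p - 33/20)(-10p^2 + 145p - 475) + ((715/4)p - 3575/4)
  -10p^2 + 145p - 475 = (-(8/143)p + 76/143)((715/4)p - 3575/4) + (0)
Last nonzero remainder: (715/4)p - 3575/4. Dividing through by 715/4 gives the monic gcd p - 5.

-5 + p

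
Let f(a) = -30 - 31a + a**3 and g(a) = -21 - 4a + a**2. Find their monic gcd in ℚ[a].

1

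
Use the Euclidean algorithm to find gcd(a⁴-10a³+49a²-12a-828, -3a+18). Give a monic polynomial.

By polynomial division,
  a⁴-10a³+49a²-12a-828 = (-(1/3)a³+(4/3)a²-(25/3)a-46)(-3a+18) + (0)
Last nonzero remainder: -3a+18. Dividing through by -3 gives the monic gcd a-6.

a-6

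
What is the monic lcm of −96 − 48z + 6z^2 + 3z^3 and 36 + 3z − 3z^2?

−96 − 80z − 10z^2 + 5z^3 + z^4

Apply the Euclidean algorithm:
  3z^3 + 6z^2 − 48z − 96 = (−z − 3)(−3z^2 + 3z + 36) + (−3z + 12)
  −3z^2 + 3z + 36 = (z + 3)(−3z + 12) + (0)
Last nonzero remainder: −3z + 12. Dividing through by −3 gives the monic gcd z − 4.
Then lcm(f, g) = f·g / gcd(f, g); expanding and making the result monic gives the answer.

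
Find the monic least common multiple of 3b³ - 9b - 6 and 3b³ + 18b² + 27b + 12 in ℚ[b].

b⁴ + 4b³ - 3b² - 14b - 8

By polynomial division,
  3b³ - 9b - 6 = (3b³ + 18b² + 27b + 12) + (-18b² - 36b - 18)
  3b³ + 18b² + 27b + 12 = (-(1/6)b - 2/3)(-18b² - 36b - 18) + (0)
Last nonzero remainder: -18b² - 36b - 18. Dividing through by -18 gives the monic gcd b² + 2b + 1.
Then lcm(f, g) = f·g / gcd(f, g); expanding and making the result monic gives the answer.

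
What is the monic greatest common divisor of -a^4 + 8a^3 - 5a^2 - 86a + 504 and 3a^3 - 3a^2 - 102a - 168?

By polynomial division,
  -a^4 + 8a^3 - 5a^2 - 86a + 504 = (-(1/3)a + 7/3)(3a^3 - 3a^2 - 102a - 168) + (-32a^2 + 96a + 896)
  3a^3 - 3a^2 - 102a - 168 = (-(3/32)a - 3/16)(-32a^2 + 96a + 896) + (0)
Last nonzero remainder: -32a^2 + 96a + 896. Dividing through by -32 gives the monic gcd a^2 - 3a - 28.

a^2 - 3a - 28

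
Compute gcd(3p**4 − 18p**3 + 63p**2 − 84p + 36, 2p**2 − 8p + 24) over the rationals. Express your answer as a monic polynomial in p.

p**2 − 4p + 12

Euclidean algorithm in ℚ[p]:
  3p**4 − 18p**3 + 63p**2 − 84p + 36 = ((3/2)p**2 − 3p + 3/2)(2p**2 − 8p + 24) + (0)
Last nonzero remainder: 2p**2 − 8p + 24. Dividing through by 2 gives the monic gcd p**2 − 4p + 12.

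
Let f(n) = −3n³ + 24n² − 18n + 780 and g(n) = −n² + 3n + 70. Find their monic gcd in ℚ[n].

n − 10

Repeated division with remainder:
  −3n³ + 24n² − 18n + 780 = (3n − 15)(−n² + 3n + 70) + (−183n + 1830)
  −n² + 3n + 70 = ((1/183)n + 7/183)(−183n + 1830) + (0)
Last nonzero remainder: −183n + 1830. Dividing through by −183 gives the monic gcd n − 10.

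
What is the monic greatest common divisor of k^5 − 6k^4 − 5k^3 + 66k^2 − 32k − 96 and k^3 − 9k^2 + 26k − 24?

k^2 − 6k + 8

Repeated division with remainder:
  k^5 − 6k^4 − 5k^3 + 66k^2 − 32k − 96 = (k^2 + 3k − 4)(k^3 − 9k^2 + 26k − 24) + (−24k^2 + 144k − 192)
  k^3 − 9k^2 + 26k − 24 = (−(1/24)k + 1/8)(−24k^2 + 144k − 192) + (0)
Last nonzero remainder: −24k^2 + 144k − 192. Dividing through by −24 gives the monic gcd k^2 − 6k + 8.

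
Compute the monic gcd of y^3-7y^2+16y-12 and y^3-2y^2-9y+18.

y^2-5y+6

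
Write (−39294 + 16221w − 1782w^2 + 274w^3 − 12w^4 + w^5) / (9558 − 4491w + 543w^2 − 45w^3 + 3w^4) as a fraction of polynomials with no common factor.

(111 − 6w + w^2)/(−27 + 3w)

Repeated division with remainder:
  w^5 − 12w^4 + 274w^3 − 1782w^2 + 16221w − 39294 = ((1/3)w + 1)(3w^4 − 45w^3 + 543w^2 − 4491w + 9558) + (138w^3 − 828w^2 + 17526w − 48852)
  3w^4 − 45w^3 + 543w^2 − 4491w + 9558 = ((1/46)w − 9/46)(138w^3 − 828w^2 + 17526w − 48852) + (0)
Last nonzero remainder: 138w^3 − 828w^2 + 17526w − 48852. Dividing through by 138 gives the monic gcd w^3 − 6w^2 + 127w − 354.
Cancel w^3 − 6w^2 + 127w − 354 from numerator and denominator to get the reduced form.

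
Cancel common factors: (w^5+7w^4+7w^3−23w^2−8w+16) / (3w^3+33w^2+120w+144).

By polynomial division,
  w^5+7w^4+7w^3−23w^2−8w+16 = ((1/3)w^2−(4/3)w+11/3)(3w^3+33w^2+120w+144) + (−32w^2−256w−512)
  3w^3+33w^2+120w+144 = (−(3/32)w−9/32)(−32w^2−256w−512) + (0)
Last nonzero remainder: −32w^2−256w−512. Dividing through by −32 gives the monic gcd w^2+8w+16.
Cancel w^2+8w+16 from numerator and denominator to get the reduced form.

(w^3−w^2−w+1)/(3w+9)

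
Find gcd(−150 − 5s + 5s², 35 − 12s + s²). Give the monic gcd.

Repeated division with remainder:
  5s² − 5s − 150 = (5)(s² − 12s + 35) + (55s − 325)
  s² − 12s + 35 = ((1/55)s − 67/605)(55s − 325) + (−120/121)
  55s − 325 = (−(1331/24)s + 7865/24)(−120/121) + (0)
The last nonzero remainder is the constant −120/121, so the polynomials are coprime and gcd = 1.

1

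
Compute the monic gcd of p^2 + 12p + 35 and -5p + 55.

Repeated division with remainder:
  p^2 + 12p + 35 = (-(1/5)p - 23/5)(-5p + 55) + (288)
  -5p + 55 = (-(5/288)p + 55/288)(288) + (0)
The last nonzero remainder is the constant 288, so the polynomials are coprime and gcd = 1.

1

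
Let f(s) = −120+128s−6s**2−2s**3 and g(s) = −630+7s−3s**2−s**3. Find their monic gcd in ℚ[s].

10+s

By polynomial division,
  −2s**3−6s**2+128s−120 = (2)(−s**3−3s**2+7s−630) + (114s+1140)
  −s**3−3s**2+7s−630 = (−(1/114)s**2+(7/114)s−21/38)(114s+1140) + (0)
Last nonzero remainder: 114s+1140. Dividing through by 114 gives the monic gcd s+10.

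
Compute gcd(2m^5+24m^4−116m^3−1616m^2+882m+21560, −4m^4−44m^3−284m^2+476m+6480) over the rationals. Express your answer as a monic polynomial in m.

m^2+m−20

Euclidean algorithm in ℚ[m]:
  2m^5+24m^4−116m^3−1616m^2+882m+21560 = (−(1/2)m−1/2)(−4m^4−44m^3−284m^2+476m+6480) + (−280m^3−1520m^2+4360m+24800)
  −4m^4−44m^3−284m^2+476m+6480 = ((1/70)m+39/490)(−280m^3−1520m^2+4360m+24800) + (−(11040/49)m^2−(11040/49)m+220800/49)
  −280m^3−1520m^2+4360m+24800 = ((343/276)m+1519/276)(−(11040/49)m^2−(11040/49)m+220800/49) + (0)
Last nonzero remainder: −(11040/49)m^2−(11040/49)m+220800/49. Dividing through by −11040/49 gives the monic gcd m^2+m−20.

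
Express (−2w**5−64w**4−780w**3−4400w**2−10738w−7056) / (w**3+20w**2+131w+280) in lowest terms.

(−2w**3−34w**2−158w−126)/(w+5)

Repeated division with remainder:
  −2w**5−64w**4−780w**3−4400w**2−10738w−7056 = (−2w**2−24w−38)(w**3+20w**2+131w+280) + (64w**2+960w+3584)
  w**3+20w**2+131w+280 = ((1/64)w+5/64)(64w**2+960w+3584) + (0)
Last nonzero remainder: 64w**2+960w+3584. Dividing through by 64 gives the monic gcd w**2+15w+56.
Cancel w**2+15w+56 from numerator and denominator to get the reduced form.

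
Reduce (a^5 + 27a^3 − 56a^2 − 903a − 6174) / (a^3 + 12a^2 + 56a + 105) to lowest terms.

Apply the Euclidean algorithm:
  a^5 + 27a^3 − 56a^2 − 903a − 6174 = (a^2 − 12a + 115)(a^3 + 12a^2 + 56a + 105) + (−869a^2 − 6083a − 18249)
  a^3 + 12a^2 + 56a + 105 = (−(1/869)a − 5/869)(−869a^2 − 6083a − 18249) + (0)
Last nonzero remainder: −869a^2 − 6083a − 18249. Dividing through by −869 gives the monic gcd a^2 + 7a + 21.
Cancel a^2 + 7a + 21 from numerator and denominator to get the reduced form.

(a^3 − 7a^2 + 55a − 294)/(a + 5)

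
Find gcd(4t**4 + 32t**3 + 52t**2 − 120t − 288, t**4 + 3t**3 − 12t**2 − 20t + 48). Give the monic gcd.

Euclidean algorithm in ℚ[t]:
  4t**4 + 32t**3 + 52t**2 − 120t − 288 = (4)(t**4 + 3t**3 − 12t**2 − 20t + 48) + (20t**3 + 100t**2 − 40t − 480)
  t**4 + 3t**3 − 12t**2 − 20t + 48 = ((1/20)t − 1/10)(20t**3 + 100t**2 − 40t − 480) + (0)
Last nonzero remainder: 20t**3 + 100t**2 − 40t − 480. Dividing through by 20 gives the monic gcd t**3 + 5t**2 − 2t − 24.

t**3 + 5t**2 − 2t − 24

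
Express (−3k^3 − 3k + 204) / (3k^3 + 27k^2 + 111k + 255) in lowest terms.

(−k + 4)/(k + 5)

By polynomial division,
  −3k^3 − 3k + 204 = (−1)(3k^3 + 27k^2 + 111k + 255) + (27k^2 + 108k + 459)
  3k^3 + 27k^2 + 111k + 255 = ((1/9)k + 5/9)(27k^2 + 108k + 459) + (0)
Last nonzero remainder: 27k^2 + 108k + 459. Dividing through by 27 gives the monic gcd k^2 + 4k + 17.
Cancel k^2 + 4k + 17 from numerator and denominator to get the reduced form.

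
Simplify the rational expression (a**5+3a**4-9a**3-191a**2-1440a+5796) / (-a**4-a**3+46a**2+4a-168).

(-a**3-2a**2-31a+138)/(a**2-4)

By polynomial division,
  a**5+3a**4-9a**3-191a**2-1440a+5796 = (-a-2)(-a**4-a**3+46a**2+4a-168) + (35a**3-95a**2-1600a+5460)
  -a**4-a**3+46a**2+4a-168 = (-(1/35)a-26/245)(35a**3-95a**2-1600a+5460) + (-(480/49)a**2-(480/49)a+2880/7)
  35a**3-95a**2-1600a+5460 = (-(343/96)a+637/48)(-(480/49)a**2-(480/49)a+2880/7) + (0)
Last nonzero remainder: -(480/49)a**2-(480/49)a+2880/7. Dividing through by -480/49 gives the monic gcd a**2+a-42.
Cancel a**2+a-42 from numerator and denominator to get the reduced form.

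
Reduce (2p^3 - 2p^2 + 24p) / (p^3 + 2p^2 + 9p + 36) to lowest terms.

By polynomial division,
  2p^3 - 2p^2 + 24p = (2)(p^3 + 2p^2 + 9p + 36) + (-6p^2 + 6p - 72)
  p^3 + 2p^2 + 9p + 36 = (-(1/6)p - 1/2)(-6p^2 + 6p - 72) + (0)
Last nonzero remainder: -6p^2 + 6p - 72. Dividing through by -6 gives the monic gcd p^2 - p + 12.
Cancel p^2 - p + 12 from numerator and denominator to get the reduced form.

(2p)/(p + 3)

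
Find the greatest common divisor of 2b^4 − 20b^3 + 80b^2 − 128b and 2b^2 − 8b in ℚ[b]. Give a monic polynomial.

b^2 − 4b

Euclidean algorithm in ℚ[b]:
  2b^4 − 20b^3 + 80b^2 − 128b = (b^2 − 6b + 16)(2b^2 − 8b) + (0)
Last nonzero remainder: 2b^2 − 8b. Dividing through by 2 gives the monic gcd b^2 − 4b.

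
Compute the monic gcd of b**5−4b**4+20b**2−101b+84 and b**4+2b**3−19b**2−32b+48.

Apply the Euclidean algorithm:
  b**5−4b**4+20b**2−101b+84 = (b−6)(b**4+2b**3−19b**2−32b+48) + (31b**3−62b**2−341b+372)
  b**4+2b**3−19b**2−32b+48 = ((1/31)b+4/31)(31b**3−62b**2−341b+372) + (0)
Last nonzero remainder: 31b**3−62b**2−341b+372. Dividing through by 31 gives the monic gcd b**3−2b**2−11b+12.

b**3−2b**2−11b+12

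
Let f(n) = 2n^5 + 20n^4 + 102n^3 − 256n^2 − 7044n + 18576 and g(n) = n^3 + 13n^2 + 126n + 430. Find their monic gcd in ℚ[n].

n^2 + 8n + 86

Repeated division with remainder:
  2n^5 + 20n^4 + 102n^3 − 256n^2 − 7044n + 18576 = (2n^2 − 6n − 72)(n^3 + 13n^2 + 126n + 430) + (576n^2 + 4608n + 49536)
  n^3 + 13n^2 + 126n + 430 = ((1/576)n + 5/576)(576n^2 + 4608n + 49536) + (0)
Last nonzero remainder: 576n^2 + 4608n + 49536. Dividing through by 576 gives the monic gcd n^2 + 8n + 86.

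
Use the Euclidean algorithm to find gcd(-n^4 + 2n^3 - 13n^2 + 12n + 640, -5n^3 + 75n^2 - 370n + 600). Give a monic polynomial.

Euclidean algorithm in ℚ[n]:
  -n^4 + 2n^3 - 13n^2 + 12n + 640 = ((1/5)n + 13/5)(-5n^3 + 75n^2 - 370n + 600) + (-134n^2 + 854n - 920)
  -5n^3 + 75n^2 - 370n + 600 = ((5/134)n - 1445/4489)(-134n^2 + 854n - 920) + (-(272800/4489)n + 1364000/4489)
  -134n^2 + 854n - 920 = ((300763/136400)n - 103247/34100)(-(272800/4489)n + 1364000/4489) + (0)
Last nonzero remainder: -(272800/4489)n + 1364000/4489. Dividing through by -272800/4489 gives the monic gcd n - 5.

n - 5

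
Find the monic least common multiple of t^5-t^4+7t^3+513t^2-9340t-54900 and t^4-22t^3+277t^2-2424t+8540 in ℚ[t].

t^6-8t^5+14t^4+464t^3-12931t^2+10480t+384300

Repeated division with remainder:
  t^5-t^4+7t^3+513t^2-9340t-54900 = (t+21)(t^4-22t^3+277t^2-2424t+8540) + (192t^3-2880t^2+33024t-234240)
  t^4-22t^3+277t^2-2424t+8540 = ((1/192)t-7/192)(192t^3-2880t^2+33024t-234240) + (0)
Last nonzero remainder: 192t^3-2880t^2+33024t-234240. Dividing through by 192 gives the monic gcd t^3-15t^2+172t-1220.
Then lcm(f, g) = f·g / gcd(f, g); expanding and making the result monic gives the answer.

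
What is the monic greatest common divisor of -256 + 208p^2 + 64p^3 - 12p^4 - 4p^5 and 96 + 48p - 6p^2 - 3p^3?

-32 - 16p + 2p^2 + p^3

Euclidean algorithm in ℚ[p]:
  -4p^5 - 12p^4 + 64p^3 + 208p^2 - 256 = ((4/3)p^2 + (4/3)p - 8/3)(-3p^3 - 6p^2 + 48p + 96) + (0)
Last nonzero remainder: -3p^3 - 6p^2 + 48p + 96. Dividing through by -3 gives the monic gcd p^3 + 2p^2 - 16p - 32.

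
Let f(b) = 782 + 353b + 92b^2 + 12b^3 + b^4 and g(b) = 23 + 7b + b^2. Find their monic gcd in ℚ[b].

Apply the Euclidean algorithm:
  b^4 + 12b^3 + 92b^2 + 353b + 782 = (b^2 + 5b + 34)(b^2 + 7b + 23) + (0)
The last nonzero remainder b^2 + 7b + 23 is already monic.

23 + 7b + b^2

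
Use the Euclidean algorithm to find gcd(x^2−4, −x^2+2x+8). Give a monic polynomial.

x+2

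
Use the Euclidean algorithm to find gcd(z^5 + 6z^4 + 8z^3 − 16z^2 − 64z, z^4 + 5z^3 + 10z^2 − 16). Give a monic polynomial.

z^2 + 4z + 8

Euclidean algorithm in ℚ[z]:
  z^5 + 6z^4 + 8z^3 − 16z^2 − 64z = (z + 1)(z^4 + 5z^3 + 10z^2 − 16) + (−7z^3 − 26z^2 − 48z + 16)
  z^4 + 5z^3 + 10z^2 − 16 = (−(1/7)z − 9/49)(−7z^3 − 26z^2 − 48z + 16) + (−(80/49)z^2 − (320/49)z − 640/49)
  −7z^3 − 26z^2 − 48z + 16 = ((343/80)z − 49/40)(−(80/49)z^2 − (320/49)z − 640/49) + (0)
Last nonzero remainder: −(80/49)z^2 − (320/49)z − 640/49. Dividing through by −80/49 gives the monic gcd z^2 + 4z + 8.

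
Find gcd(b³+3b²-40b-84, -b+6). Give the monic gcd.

b-6

Apply the Euclidean algorithm:
  b³+3b²-40b-84 = (-b²-9b-14)(-b+6) + (0)
Last nonzero remainder: -b+6. Dividing through by -1 gives the monic gcd b-6.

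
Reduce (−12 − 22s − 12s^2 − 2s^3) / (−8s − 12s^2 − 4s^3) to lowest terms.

(3 + s)/(2s)

Euclidean algorithm in ℚ[s]:
  −2s^3 − 12s^2 − 22s − 12 = (1/2)(−4s^3 − 12s^2 − 8s) + (−6s^2 − 18s − 12)
  −4s^3 − 12s^2 − 8s = ((2/3)s)(−6s^2 − 18s − 12) + (0)
Last nonzero remainder: −6s^2 − 18s − 12. Dividing through by −6 gives the monic gcd s^2 + 3s + 2.
Cancel s^2 + 3s + 2 from numerator and denominator to get the reduced form.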